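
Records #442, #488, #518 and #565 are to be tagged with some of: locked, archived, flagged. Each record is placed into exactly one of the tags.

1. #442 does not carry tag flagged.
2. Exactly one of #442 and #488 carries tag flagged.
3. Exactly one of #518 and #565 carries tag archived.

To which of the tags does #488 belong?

From (1): #442 ∉ flagged.
(2) (exactly one): #488 ∈ flagged.

#488: flagged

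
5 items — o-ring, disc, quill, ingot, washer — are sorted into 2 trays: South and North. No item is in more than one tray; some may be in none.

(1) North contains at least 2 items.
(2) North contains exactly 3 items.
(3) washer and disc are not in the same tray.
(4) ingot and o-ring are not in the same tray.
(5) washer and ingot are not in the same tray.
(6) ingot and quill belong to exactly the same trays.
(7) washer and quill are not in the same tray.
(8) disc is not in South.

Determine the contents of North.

North = {disc, ingot, quill}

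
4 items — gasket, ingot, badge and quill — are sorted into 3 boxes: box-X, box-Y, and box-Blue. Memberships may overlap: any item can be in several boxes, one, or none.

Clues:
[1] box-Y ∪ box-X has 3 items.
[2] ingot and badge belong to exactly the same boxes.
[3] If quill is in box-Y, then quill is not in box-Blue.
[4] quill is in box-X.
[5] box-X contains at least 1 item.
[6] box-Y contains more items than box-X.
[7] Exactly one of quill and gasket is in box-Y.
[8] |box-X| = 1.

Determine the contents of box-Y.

box-Y = {badge, ingot, quill}

From (4): quill ∈ box-X.
(8): box-X already has 1, so the rest are out.
Suppose gasket ∈ box-Y: no assignment then satisfies all the clues, so gasket ∉ box-Y.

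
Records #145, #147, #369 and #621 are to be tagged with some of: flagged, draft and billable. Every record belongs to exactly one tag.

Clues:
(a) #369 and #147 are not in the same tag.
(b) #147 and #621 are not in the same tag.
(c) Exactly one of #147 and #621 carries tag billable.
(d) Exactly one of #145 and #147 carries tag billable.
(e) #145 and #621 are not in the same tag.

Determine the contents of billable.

billable = {#147}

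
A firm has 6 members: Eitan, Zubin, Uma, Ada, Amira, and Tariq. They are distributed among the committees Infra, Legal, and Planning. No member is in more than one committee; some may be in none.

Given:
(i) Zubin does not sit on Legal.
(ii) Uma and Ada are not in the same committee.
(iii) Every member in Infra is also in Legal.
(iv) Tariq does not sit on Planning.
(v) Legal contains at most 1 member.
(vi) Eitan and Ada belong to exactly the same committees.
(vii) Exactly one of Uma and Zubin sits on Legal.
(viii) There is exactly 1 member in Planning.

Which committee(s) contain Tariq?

From (i): Zubin ∉ Legal.
From (iv): Tariq ∉ Planning.
(iii) contrapositive: Zubin ∉ Infra.
(vii) (exactly one): Uma ∈ Legal.
(ii): Ada ∉ Legal.
(iii) contrapositive: Ada ∉ Infra.
(v): Legal already has 1, so the rest are out.
(vi): Eitan matches Ada: Eitan ∉ Infra.
(iii) contrapositive: Amira ∉ Infra.
(iii) contrapositive: Tariq ∉ Infra.

Tariq: none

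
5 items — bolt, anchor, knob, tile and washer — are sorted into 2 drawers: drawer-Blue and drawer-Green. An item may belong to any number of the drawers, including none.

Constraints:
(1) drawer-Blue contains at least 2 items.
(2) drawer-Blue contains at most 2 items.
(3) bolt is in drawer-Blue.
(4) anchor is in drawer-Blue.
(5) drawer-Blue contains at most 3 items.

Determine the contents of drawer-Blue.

drawer-Blue = {anchor, bolt}

From (3): bolt ∈ drawer-Blue.
From (4): anchor ∈ drawer-Blue.
(2): drawer-Blue already has 2, so the rest are out.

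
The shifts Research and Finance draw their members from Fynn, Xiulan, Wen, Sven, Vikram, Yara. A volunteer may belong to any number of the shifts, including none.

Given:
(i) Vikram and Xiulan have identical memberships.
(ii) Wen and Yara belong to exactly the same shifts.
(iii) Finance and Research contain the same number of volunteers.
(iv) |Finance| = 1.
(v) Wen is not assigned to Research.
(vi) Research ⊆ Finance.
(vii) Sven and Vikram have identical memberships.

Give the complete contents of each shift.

Research = {Fynn}; Finance = {Fynn}

From (v): Wen ∉ Research.
(ii): Yara matches Wen: Yara ∉ Research.
Suppose Fynn ∉ Research: no assignment then satisfies all the clues, so Fynn ∈ Research.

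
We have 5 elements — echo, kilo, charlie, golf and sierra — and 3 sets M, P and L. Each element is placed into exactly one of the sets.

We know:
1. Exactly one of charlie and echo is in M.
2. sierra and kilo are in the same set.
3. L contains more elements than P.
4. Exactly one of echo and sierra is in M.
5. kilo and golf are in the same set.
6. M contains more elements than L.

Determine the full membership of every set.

M = {charlie, golf, kilo, sierra}; P = {}; L = {echo}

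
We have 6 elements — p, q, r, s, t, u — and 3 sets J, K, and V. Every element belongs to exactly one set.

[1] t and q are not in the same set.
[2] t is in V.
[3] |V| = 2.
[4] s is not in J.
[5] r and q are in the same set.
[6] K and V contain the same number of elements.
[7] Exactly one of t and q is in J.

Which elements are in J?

J = {q, r}

From (2): t ∈ V.
From (4): s ∉ J.
(1): q ∉ V.
(5): r matches q: r ∉ V.
(7) (exactly one): q ∈ J.
(5): r matches q: r ∈ J.
Suppose p ∈ J: no assignment then satisfies all the clues, so p ∉ J.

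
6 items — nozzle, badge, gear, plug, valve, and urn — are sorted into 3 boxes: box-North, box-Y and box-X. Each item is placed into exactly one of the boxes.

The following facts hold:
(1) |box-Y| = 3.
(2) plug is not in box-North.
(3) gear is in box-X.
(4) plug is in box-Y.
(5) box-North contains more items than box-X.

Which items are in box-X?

box-X = {gear}

From (2): plug ∉ box-North.
From (3): gear ∈ box-X.
From (4): plug ∈ box-Y.
Suppose nozzle ∈ box-X: no assignment then satisfies all the clues, so nozzle ∉ box-X.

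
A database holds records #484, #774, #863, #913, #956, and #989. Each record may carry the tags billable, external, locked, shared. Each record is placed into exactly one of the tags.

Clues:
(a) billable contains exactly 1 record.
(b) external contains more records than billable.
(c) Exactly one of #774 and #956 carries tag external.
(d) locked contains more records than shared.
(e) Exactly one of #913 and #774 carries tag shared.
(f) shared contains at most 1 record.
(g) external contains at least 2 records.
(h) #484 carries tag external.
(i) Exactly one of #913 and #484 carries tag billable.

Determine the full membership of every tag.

billable = {#913}; external = {#484, #956}; locked = {#863, #989}; shared = {#774}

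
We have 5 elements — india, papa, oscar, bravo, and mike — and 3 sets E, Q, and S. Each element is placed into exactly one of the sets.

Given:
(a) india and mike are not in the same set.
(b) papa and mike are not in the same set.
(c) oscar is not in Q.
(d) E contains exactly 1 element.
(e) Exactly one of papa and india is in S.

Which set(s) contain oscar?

oscar: S

From (c): oscar ∉ Q.
Suppose oscar ∈ E: no assignment then satisfies all the clues, so oscar ∉ E.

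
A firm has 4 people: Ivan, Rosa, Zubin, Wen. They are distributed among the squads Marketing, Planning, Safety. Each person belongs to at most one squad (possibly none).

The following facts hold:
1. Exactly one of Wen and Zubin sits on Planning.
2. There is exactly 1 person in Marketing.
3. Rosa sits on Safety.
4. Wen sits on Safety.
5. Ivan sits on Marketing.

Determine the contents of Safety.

Safety = {Rosa, Wen}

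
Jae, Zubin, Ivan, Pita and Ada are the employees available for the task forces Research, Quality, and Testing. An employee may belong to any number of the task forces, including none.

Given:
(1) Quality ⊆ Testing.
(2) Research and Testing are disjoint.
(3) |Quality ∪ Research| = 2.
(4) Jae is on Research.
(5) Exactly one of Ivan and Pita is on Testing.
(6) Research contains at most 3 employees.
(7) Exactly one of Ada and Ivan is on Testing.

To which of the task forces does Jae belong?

Jae: Research

From (4): Jae ∈ Research.
(2) (disjoint): Jae ∉ Testing.
(1) contrapositive: Jae ∉ Quality.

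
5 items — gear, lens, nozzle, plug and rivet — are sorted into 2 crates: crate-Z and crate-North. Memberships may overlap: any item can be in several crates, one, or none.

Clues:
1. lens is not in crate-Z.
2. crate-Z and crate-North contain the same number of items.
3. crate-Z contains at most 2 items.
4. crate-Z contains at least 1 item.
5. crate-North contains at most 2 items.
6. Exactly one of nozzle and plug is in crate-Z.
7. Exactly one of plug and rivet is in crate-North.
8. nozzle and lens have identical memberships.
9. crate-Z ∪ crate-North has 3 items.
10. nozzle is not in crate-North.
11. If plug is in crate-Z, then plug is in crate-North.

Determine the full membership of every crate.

crate-Z = {plug, rivet}; crate-North = {gear, plug}

From (1): lens ∉ crate-Z.
From (10): nozzle ∉ crate-North.
(8): nozzle matches lens: nozzle ∉ crate-Z.
(8): lens matches nozzle: lens ∉ crate-North.
(6) (exactly one): plug ∈ crate-Z.
(11): plug ∈ crate-North.
(7) (exactly one): rivet ∉ crate-North.
Suppose gear ∈ crate-Z: no assignment then satisfies all the clues, so gear ∉ crate-Z.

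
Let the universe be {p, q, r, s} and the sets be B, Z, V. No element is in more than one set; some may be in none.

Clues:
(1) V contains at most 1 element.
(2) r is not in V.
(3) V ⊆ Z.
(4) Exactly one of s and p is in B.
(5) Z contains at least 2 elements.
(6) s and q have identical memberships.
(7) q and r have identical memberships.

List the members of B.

B = {p}

From (2): r ∉ V.
(7): q matches r: q ∉ V.
(6): s matches q: s ∉ V.
Suppose p ∉ B: no assignment then satisfies all the clues, so p ∈ B.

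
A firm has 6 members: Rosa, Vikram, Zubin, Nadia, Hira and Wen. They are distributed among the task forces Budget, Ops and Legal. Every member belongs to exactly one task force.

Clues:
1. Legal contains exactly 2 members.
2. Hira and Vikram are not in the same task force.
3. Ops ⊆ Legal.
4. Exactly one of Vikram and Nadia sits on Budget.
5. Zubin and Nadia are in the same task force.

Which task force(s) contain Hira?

Hira: Budget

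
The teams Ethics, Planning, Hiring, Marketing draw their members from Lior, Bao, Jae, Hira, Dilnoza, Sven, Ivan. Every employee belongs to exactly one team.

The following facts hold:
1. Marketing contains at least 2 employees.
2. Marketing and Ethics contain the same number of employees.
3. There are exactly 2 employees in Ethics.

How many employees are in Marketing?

2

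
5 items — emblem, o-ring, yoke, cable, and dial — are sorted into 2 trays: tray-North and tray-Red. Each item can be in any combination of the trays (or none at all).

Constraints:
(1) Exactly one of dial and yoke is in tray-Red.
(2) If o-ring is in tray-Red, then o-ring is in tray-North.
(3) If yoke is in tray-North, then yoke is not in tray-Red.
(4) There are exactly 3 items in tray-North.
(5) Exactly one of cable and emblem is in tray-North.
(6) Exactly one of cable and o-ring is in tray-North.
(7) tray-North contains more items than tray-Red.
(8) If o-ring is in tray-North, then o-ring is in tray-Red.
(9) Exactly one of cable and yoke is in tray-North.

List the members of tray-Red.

tray-Red = {dial, o-ring}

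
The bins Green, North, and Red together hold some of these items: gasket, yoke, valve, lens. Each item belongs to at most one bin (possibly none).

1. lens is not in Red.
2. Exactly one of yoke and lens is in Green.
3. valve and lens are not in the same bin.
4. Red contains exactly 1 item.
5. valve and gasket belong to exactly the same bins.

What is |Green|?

1

From (1): lens ∉ Red.
Suppose gasket ∈ Green: no assignment then satisfies all the clues, so gasket ∉ Green.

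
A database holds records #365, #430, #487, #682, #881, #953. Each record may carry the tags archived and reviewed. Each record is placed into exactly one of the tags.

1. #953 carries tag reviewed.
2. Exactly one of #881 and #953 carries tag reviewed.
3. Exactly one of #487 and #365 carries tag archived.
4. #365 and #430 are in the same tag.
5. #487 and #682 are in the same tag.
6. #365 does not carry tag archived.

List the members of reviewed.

reviewed = {#365, #430, #953}

From (1): #953 ∈ reviewed.
From (6): #365 ∉ archived.
(2) (exactly one): #881 ∉ reviewed.
(3) (exactly one): #487 ∈ archived.
(4): #430 matches #365: #430 ∉ archived.
(5): #682 matches #487: #682 ∈ archived.
Only one tag left: #365 ∈ reviewed.
Only one tag left: #430 ∈ reviewed.
Only one tag left: #881 ∈ archived.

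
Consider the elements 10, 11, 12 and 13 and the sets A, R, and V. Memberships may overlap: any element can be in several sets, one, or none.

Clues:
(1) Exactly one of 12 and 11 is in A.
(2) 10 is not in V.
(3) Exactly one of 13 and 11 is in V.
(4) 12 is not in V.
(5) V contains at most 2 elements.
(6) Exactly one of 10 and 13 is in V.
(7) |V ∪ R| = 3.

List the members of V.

V = {13}

From (2): 10 ∉ V.
From (4): 12 ∉ V.
(6) (exactly one): 13 ∈ V.
(3) (exactly one): 11 ∉ V.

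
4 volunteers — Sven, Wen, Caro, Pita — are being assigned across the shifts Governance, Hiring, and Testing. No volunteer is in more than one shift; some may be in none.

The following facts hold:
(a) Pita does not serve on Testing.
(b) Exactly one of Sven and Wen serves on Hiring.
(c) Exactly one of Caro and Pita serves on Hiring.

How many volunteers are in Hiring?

2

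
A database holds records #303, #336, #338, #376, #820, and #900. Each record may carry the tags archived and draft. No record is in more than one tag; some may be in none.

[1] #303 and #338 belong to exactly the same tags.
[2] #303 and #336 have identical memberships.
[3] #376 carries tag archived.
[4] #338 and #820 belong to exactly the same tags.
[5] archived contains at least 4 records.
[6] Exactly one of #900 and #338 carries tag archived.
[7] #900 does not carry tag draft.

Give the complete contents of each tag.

archived = {#303, #336, #338, #376, #820}; draft = {}

From (3): #376 ∈ archived.
From (7): #900 ∉ draft.
Suppose #303 ∉ archived: no assignment then satisfies all the clues, so #303 ∈ archived.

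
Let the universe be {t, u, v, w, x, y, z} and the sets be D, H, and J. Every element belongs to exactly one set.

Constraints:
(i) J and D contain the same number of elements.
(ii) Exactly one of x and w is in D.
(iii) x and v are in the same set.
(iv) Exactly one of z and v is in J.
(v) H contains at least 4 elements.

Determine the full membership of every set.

D = {w}; H = {t, u, v, x, y}; J = {z}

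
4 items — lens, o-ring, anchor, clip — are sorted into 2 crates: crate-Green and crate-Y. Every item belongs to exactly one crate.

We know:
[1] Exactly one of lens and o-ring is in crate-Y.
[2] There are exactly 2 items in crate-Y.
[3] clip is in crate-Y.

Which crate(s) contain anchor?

anchor: crate-Green

From (3): clip ∈ crate-Y.
Suppose anchor ∉ crate-Green: no assignment then satisfies all the clues, so anchor ∈ crate-Green.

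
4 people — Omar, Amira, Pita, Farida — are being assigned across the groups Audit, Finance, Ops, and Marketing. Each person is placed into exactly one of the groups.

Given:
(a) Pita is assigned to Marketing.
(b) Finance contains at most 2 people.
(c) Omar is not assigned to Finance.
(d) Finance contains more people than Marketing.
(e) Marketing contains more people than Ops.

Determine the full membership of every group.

Audit = {Omar}; Finance = {Amira, Farida}; Ops = {}; Marketing = {Pita}

From (a): Pita ∈ Marketing.
From (c): Omar ∉ Finance.
Suppose Omar ∉ Audit: no assignment then satisfies all the clues, so Omar ∈ Audit.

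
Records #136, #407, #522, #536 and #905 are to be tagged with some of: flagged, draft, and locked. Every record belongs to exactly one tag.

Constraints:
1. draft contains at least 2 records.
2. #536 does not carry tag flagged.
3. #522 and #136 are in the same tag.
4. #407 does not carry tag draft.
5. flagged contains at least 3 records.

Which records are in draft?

draft = {#536, #905}

From (2): #536 ∉ flagged.
From (4): #407 ∉ draft.
Suppose #136 ∈ draft: no assignment then satisfies all the clues, so #136 ∉ draft.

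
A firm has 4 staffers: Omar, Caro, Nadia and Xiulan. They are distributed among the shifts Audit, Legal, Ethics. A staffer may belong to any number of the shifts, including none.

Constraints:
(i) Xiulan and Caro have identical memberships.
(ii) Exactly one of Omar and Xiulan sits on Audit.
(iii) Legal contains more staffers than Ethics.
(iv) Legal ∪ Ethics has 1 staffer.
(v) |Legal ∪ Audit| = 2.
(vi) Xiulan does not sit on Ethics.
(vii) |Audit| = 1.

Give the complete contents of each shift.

Audit = {Omar}; Legal = {Nadia}; Ethics = {}

From (vi): Xiulan ∉ Ethics.
(i): Caro matches Xiulan: Caro ∉ Ethics.
Suppose Omar ∉ Audit: no assignment then satisfies all the clues, so Omar ∈ Audit.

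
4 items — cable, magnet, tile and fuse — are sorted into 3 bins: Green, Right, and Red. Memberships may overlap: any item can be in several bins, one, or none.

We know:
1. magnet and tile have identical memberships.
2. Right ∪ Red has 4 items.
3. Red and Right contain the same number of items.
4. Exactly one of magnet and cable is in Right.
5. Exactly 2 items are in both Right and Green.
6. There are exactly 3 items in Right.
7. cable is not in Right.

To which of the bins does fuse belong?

fuse: Right

From (7): cable ∉ Right.
(4) (exactly one): magnet ∈ Right.
(6): only 3 candidates remain for Right, so all are in.
Suppose fuse ∈ Green: no assignment then satisfies all the clues, so fuse ∉ Green.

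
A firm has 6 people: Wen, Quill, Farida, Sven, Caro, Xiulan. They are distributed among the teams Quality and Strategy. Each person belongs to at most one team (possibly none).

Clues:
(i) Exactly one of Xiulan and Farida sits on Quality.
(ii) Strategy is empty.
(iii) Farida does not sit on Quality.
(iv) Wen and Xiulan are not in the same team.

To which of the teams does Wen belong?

Wen: none

From (iii): Farida ∉ Quality.
(i) (exactly one): Xiulan ∈ Quality.
(ii): Strategy already has 0, so the rest are out.
(iv): Wen ∉ Quality.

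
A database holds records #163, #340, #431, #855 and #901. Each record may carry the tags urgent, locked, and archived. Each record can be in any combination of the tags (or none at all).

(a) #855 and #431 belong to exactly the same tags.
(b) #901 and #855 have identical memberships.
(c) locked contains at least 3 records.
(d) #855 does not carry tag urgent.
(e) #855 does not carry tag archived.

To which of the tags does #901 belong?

From (d): #855 ∉ urgent.
From (e): #855 ∉ archived.
(a): #431 matches #855: #431 ∉ urgent.
(a): #431 matches #855: #431 ∉ archived.
(b): #901 matches #855: #901 ∉ urgent.
(b): #901 matches #855: #901 ∉ archived.
Suppose #901 ∉ locked: no assignment then satisfies all the clues, so #901 ∈ locked.

#901: locked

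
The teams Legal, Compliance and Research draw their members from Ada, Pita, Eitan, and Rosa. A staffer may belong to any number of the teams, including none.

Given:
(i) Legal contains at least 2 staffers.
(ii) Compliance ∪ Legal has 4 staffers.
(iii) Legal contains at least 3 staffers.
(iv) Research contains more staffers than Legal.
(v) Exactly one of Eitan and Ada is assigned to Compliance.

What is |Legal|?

3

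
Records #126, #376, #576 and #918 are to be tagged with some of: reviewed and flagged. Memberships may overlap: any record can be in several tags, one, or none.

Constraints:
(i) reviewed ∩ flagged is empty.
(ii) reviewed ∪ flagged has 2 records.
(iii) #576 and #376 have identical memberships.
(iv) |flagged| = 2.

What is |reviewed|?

0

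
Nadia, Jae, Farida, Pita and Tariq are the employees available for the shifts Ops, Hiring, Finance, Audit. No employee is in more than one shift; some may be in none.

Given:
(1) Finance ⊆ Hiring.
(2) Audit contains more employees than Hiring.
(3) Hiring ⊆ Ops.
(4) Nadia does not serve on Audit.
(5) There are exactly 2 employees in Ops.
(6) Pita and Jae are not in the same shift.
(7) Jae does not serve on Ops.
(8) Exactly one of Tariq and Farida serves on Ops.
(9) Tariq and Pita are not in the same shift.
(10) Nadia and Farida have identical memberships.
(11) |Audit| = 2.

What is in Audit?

Audit = {Jae, Tariq}

From (4): Nadia ∉ Audit.
From (7): Jae ∉ Ops.
(3) contrapositive: Jae ∉ Hiring.
(10): Farida matches Nadia: Farida ∉ Audit.
(1) contrapositive: Jae ∉ Finance.
Suppose Jae ∉ Audit: no assignment then satisfies all the clues, so Jae ∈ Audit.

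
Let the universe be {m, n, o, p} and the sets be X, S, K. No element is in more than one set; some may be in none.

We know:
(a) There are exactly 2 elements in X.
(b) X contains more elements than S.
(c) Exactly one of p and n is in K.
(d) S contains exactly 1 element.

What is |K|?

1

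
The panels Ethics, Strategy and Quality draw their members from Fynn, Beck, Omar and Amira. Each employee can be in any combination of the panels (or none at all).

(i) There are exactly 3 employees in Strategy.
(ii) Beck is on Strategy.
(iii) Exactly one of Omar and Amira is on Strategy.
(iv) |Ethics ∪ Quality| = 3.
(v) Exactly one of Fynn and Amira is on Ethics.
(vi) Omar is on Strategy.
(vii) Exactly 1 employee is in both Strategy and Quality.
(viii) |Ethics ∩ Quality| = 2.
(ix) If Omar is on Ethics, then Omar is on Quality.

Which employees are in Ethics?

Ethics = {Amira, Beck, Omar}

From (ii): Beck ∈ Strategy.
From (vi): Omar ∈ Strategy.
(iii) (exactly one): Amira ∉ Strategy.
(i): only 3 candidates remain for Strategy, so all are in.
Suppose Fynn ∈ Ethics: no assignment then satisfies all the clues, so Fynn ∉ Ethics.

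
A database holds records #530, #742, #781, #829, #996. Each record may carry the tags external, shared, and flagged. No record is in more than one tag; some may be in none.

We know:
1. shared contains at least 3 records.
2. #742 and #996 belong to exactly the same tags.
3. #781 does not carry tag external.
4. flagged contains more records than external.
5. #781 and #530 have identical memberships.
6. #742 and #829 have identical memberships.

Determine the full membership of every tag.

external = {}; shared = {#742, #829, #996}; flagged = {#530, #781}

From (3): #781 ∉ external.
(5): #530 matches #781: #530 ∉ external.
Suppose #530 ∈ shared: no assignment then satisfies all the clues, so #530 ∉ shared.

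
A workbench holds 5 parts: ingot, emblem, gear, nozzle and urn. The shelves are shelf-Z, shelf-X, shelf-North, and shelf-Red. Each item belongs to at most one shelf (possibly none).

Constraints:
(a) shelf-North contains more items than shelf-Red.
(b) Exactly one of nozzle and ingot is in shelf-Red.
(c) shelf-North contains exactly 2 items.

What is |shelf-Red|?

1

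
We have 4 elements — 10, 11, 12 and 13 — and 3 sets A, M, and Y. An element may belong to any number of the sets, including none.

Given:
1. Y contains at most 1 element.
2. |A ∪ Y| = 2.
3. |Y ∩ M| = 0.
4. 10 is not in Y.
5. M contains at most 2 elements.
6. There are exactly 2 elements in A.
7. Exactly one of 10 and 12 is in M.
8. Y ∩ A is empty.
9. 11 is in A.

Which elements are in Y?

Y = {}

From (4): 10 ∉ Y.
From (9): 11 ∈ A.
(8) (disjoint): 11 ∉ Y.
Suppose 12 ∈ Y: no assignment then satisfies all the clues, so 12 ∉ Y.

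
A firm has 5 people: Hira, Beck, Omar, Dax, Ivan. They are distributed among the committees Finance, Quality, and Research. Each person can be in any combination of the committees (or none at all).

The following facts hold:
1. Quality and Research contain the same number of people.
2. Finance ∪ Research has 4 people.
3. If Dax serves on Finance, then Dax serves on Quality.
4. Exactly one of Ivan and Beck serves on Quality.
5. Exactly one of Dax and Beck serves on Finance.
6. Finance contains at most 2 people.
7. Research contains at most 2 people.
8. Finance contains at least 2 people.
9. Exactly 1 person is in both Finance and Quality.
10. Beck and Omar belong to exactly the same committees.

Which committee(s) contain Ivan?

Ivan: Quality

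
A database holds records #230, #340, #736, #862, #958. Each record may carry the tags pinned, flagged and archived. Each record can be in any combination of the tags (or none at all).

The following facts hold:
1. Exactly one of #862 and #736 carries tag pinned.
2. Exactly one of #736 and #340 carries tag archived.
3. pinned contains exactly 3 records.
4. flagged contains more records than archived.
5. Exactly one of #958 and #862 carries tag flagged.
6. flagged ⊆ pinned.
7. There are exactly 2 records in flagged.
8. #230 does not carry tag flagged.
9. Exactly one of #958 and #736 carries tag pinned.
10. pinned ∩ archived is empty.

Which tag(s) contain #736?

From (8): #230 ∉ flagged.
Suppose #736 ∈ pinned: no assignment then satisfies all the clues, so #736 ∉ pinned.

#736: archived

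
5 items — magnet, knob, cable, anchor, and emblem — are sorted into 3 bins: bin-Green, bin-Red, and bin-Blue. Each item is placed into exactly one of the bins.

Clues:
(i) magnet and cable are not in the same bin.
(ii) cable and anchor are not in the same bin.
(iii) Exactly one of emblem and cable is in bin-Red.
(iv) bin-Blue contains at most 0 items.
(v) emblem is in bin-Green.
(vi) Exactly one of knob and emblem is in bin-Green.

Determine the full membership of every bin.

bin-Green = {anchor, emblem, magnet}; bin-Red = {cable, knob}; bin-Blue = {}

From (v): emblem ∈ bin-Green.
(iii) (exactly one): cable ∈ bin-Red.
(iv): bin-Blue already has 0, so the rest are out.
(vi) (exactly one): knob ∉ bin-Green.
Only one bin left: knob ∈ bin-Red.
(i): magnet ∉ bin-Red.
(ii): anchor ∉ bin-Red.
Only one bin left: magnet ∈ bin-Green.
Only one bin left: anchor ∈ bin-Green.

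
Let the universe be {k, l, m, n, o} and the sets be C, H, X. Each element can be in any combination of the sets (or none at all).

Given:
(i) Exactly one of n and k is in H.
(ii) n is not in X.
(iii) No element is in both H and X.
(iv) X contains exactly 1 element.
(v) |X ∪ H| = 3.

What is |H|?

2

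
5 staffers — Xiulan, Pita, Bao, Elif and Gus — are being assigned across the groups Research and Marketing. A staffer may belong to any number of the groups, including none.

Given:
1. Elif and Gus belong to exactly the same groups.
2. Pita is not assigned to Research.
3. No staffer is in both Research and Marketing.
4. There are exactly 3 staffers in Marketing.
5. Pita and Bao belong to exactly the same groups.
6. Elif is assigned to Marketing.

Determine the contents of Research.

Research = {}

From (2): Pita ∉ Research.
From (6): Elif ∈ Marketing.
(1): Gus matches Elif: Gus ∈ Marketing.
(3) (disjoint): Elif ∉ Research.
(3) (disjoint): Gus ∉ Research.
(5): Bao matches Pita: Bao ∉ Research.
Suppose Xiulan ∈ Research: no assignment then satisfies all the clues, so Xiulan ∉ Research.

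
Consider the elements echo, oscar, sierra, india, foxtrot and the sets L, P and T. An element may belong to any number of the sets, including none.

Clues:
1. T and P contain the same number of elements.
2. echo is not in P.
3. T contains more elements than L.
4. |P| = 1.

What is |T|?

1

From (2): echo ∉ P.
Suppose echo ∈ L: no assignment then satisfies all the clues, so echo ∉ L.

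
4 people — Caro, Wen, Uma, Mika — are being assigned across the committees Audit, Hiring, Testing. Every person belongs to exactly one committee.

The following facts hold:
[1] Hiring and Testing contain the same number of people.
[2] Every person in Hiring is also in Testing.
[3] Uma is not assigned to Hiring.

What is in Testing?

Testing = {}

From (3): Uma ∉ Hiring.
Suppose Caro ∈ Testing: no assignment then satisfies all the clues, so Caro ∉ Testing.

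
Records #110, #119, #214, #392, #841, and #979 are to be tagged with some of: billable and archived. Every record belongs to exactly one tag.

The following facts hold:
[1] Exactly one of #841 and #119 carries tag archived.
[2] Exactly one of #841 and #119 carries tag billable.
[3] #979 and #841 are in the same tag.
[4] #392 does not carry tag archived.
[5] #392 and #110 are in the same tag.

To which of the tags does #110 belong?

#110: billable

From (4): #392 ∉ archived.
(5): #110 matches #392: #110 ∉ archived.
Only one tag left: #110 ∈ billable.
Only one tag left: #392 ∈ billable.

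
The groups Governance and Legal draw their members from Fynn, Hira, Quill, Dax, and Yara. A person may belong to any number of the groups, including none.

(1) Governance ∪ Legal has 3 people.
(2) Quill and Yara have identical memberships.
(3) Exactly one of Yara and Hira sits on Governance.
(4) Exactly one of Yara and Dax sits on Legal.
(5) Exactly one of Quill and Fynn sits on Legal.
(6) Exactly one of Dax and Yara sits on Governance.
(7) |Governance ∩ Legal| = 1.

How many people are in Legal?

2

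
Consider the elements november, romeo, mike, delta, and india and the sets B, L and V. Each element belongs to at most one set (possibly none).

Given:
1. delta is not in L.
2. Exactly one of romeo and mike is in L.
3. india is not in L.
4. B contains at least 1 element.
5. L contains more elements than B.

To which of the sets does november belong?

From (1): delta ∉ L.
From (3): india ∉ L.
Suppose november ∈ B: no assignment then satisfies all the clues, so november ∉ B.

november: L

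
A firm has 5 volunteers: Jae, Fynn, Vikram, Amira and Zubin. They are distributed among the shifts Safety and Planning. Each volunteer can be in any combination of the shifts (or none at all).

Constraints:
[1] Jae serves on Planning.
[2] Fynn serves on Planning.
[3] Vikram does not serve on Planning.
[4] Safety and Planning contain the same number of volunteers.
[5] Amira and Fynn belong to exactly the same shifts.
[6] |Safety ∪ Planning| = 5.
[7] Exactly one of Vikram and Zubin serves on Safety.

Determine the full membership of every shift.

Safety = {Amira, Fynn, Jae, Vikram}; Planning = {Amira, Fynn, Jae, Zubin}

From (1): Jae ∈ Planning.
From (2): Fynn ∈ Planning.
From (3): Vikram ∉ Planning.
(5): Amira matches Fynn: Amira ∈ Planning.
Suppose Jae ∉ Safety: no assignment then satisfies all the clues, so Jae ∈ Safety.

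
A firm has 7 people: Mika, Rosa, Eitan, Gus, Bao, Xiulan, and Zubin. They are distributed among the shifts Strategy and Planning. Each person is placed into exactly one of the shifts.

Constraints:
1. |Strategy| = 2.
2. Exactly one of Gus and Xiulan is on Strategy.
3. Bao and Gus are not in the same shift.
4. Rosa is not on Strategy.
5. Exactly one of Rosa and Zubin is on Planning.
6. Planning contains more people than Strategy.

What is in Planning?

Planning = {Bao, Eitan, Mika, Rosa, Xiulan}

From (4): Rosa ∉ Strategy.
Only one shift left: Rosa ∈ Planning.
(5) (exactly one): Zubin ∉ Planning.
Only one shift left: Zubin ∈ Strategy.
Suppose Mika ∉ Planning: no assignment then satisfies all the clues, so Mika ∈ Planning.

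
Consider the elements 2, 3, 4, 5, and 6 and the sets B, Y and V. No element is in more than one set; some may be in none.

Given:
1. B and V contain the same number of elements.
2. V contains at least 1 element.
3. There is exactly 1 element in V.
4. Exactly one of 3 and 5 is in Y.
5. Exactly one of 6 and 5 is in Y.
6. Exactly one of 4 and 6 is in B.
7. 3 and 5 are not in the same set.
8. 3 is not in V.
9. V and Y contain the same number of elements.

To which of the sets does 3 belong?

From (8): 3 ∉ V.
Suppose 3 ∈ B: no assignment then satisfies all the clues, so 3 ∉ B.

3: none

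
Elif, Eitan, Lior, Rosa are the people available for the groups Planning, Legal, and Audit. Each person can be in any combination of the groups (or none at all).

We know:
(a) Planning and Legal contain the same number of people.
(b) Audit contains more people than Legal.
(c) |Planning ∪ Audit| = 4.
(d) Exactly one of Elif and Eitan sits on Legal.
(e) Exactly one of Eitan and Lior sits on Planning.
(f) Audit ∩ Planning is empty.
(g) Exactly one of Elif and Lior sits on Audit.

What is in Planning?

Planning = {Lior}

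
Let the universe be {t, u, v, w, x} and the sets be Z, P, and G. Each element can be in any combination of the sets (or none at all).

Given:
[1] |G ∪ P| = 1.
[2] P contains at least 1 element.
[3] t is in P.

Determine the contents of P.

P = {t}

From (3): t ∈ P.
Suppose u ∈ P: no assignment then satisfies all the clues, so u ∉ P.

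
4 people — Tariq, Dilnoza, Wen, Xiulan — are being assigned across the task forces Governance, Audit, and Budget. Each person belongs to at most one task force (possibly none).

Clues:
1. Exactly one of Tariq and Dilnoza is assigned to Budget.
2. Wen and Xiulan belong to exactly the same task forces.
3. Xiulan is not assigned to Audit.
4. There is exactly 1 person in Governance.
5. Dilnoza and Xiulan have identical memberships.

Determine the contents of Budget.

Budget = {Dilnoza, Wen, Xiulan}

From (3): Xiulan ∉ Audit.
(2): Wen matches Xiulan: Wen ∉ Audit.
(5): Dilnoza matches Xiulan: Dilnoza ∉ Audit.
Suppose Tariq ∈ Budget: no assignment then satisfies all the clues, so Tariq ∉ Budget.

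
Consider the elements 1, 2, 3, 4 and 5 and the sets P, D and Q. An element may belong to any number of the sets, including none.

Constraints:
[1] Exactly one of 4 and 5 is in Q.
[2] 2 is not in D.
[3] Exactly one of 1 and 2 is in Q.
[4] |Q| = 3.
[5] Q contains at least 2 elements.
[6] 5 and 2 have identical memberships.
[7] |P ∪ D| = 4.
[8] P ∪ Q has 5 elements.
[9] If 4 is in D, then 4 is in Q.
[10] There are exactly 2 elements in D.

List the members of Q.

Q = {1, 3, 4}

From (2): 2 ∉ D.
(6): 5 matches 2: 5 ∉ D.
Suppose 1 ∉ Q: no assignment then satisfies all the clues, so 1 ∈ Q.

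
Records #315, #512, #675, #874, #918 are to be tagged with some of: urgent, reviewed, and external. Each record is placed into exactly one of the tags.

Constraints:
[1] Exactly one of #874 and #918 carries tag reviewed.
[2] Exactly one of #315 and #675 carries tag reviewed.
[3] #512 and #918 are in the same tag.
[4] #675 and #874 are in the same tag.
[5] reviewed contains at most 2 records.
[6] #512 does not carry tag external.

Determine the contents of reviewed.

From (6): #512 ∉ external.
(3): #918 matches #512: #918 ∉ external.
Suppose #315 ∈ reviewed: no assignment then satisfies all the clues, so #315 ∉ reviewed.

reviewed = {#675, #874}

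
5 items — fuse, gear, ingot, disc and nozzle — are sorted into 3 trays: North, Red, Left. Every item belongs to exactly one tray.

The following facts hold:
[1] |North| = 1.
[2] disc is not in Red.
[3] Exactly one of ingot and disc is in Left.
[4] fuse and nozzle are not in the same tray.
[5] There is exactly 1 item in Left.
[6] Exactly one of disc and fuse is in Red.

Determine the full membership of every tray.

North = {nozzle}; Red = {fuse, gear, ingot}; Left = {disc}

From (2): disc ∉ Red.
(6) (exactly one): fuse ∈ Red.
(4): nozzle ∉ Red.
Suppose gear ∈ North: no assignment then satisfies all the clues, so gear ∉ North.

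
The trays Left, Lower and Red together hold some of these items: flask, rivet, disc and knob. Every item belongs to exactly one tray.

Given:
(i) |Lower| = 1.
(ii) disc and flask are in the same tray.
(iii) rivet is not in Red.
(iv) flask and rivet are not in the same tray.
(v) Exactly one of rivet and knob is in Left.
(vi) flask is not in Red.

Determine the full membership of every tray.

Left = {disc, flask, knob}; Lower = {rivet}; Red = {}

From (iii): rivet ∉ Red.
From (vi): flask ∉ Red.
(ii): disc matches flask: disc ∉ Red.
Suppose flask ∉ Left: no assignment then satisfies all the clues, so flask ∈ Left.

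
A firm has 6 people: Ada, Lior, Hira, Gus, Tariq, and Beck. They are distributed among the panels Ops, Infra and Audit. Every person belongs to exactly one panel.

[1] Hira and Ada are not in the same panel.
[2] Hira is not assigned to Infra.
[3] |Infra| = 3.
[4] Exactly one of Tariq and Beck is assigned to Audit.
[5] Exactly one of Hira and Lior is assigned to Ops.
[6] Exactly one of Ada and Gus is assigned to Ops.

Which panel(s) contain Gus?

Gus: Ops

From (2): Hira ∉ Infra.
Suppose Gus ∉ Ops: no assignment then satisfies all the clues, so Gus ∈ Ops.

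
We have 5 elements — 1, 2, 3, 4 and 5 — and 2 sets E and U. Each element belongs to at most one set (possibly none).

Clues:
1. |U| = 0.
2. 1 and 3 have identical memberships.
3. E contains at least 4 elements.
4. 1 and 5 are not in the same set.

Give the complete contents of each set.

E = {1, 2, 3, 4}; U = {}

(1): U already has 0, so the rest are out.
Suppose 1 ∉ E: no assignment then satisfies all the clues, so 1 ∈ E.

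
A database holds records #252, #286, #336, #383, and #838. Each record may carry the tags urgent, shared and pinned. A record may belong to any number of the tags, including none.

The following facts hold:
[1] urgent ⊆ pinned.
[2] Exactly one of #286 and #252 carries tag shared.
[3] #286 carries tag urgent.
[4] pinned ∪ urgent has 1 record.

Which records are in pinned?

pinned = {#286}

From (3): #286 ∈ urgent.
(1) with #286 ∈ urgent: #286 ∈ pinned.
Suppose #252 ∈ pinned: no assignment then satisfies all the clues, so #252 ∉ pinned.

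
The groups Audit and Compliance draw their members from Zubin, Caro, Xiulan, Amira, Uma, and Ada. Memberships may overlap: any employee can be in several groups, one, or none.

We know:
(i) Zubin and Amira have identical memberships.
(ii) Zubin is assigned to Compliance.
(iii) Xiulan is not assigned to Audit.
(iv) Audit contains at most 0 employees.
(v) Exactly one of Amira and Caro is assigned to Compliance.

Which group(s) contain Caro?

From (ii): Zubin ∈ Compliance.
From (iii): Xiulan ∉ Audit.
(i): Amira matches Zubin: Amira ∈ Compliance.
(iv): Audit already has 0, so the rest are out.
(v) (exactly one): Caro ∉ Compliance.

Caro: none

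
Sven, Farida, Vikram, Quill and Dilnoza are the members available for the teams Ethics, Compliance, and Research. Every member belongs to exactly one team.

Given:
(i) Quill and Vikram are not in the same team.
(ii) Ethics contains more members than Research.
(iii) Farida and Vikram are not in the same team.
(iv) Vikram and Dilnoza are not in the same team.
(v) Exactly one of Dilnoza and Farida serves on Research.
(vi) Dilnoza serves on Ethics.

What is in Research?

Research = {Farida}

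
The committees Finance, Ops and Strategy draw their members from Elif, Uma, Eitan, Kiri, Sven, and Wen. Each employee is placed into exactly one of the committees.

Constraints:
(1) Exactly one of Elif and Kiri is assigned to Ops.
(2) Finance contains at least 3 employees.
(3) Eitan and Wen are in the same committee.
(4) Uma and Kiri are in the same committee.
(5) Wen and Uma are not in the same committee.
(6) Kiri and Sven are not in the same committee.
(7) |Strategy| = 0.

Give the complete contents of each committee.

Finance = {Eitan, Elif, Sven, Wen}; Ops = {Kiri, Uma}; Strategy = {}

(7): Strategy already has 0, so the rest are out.
Suppose Elif ∉ Finance: no assignment then satisfies all the clues, so Elif ∈ Finance.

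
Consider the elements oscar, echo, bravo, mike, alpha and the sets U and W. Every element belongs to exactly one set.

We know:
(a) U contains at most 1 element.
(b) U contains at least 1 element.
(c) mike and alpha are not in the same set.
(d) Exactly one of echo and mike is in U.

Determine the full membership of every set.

U = {mike}; W = {alpha, bravo, echo, oscar}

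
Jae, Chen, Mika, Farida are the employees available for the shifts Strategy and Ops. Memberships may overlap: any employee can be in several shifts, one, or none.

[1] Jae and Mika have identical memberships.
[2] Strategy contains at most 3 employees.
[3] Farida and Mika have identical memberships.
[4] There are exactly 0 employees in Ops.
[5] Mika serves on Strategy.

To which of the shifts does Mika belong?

Mika: Strategy

From (5): Mika ∈ Strategy.
(1): Jae matches Mika: Jae ∈ Strategy.
(3): Farida matches Mika: Farida ∈ Strategy.
(4): Ops already has 0, so the rest are out.
(2): Strategy already has 3, so the rest are out.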